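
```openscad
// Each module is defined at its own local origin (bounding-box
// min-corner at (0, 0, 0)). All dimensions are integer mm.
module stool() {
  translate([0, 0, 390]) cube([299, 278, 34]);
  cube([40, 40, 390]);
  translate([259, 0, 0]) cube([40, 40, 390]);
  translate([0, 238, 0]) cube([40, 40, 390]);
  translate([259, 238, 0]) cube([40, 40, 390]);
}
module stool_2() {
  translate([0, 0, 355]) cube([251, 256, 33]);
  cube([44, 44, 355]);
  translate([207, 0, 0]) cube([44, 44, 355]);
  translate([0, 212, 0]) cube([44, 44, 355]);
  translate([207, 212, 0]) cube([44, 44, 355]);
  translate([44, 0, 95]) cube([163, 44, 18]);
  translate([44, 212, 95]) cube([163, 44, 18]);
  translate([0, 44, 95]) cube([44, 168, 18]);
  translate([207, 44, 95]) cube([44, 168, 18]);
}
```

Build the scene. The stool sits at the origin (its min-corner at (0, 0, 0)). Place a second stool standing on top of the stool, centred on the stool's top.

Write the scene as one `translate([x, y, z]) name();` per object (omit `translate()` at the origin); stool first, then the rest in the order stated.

stool();
translate([24, 11, 424]) stool_2();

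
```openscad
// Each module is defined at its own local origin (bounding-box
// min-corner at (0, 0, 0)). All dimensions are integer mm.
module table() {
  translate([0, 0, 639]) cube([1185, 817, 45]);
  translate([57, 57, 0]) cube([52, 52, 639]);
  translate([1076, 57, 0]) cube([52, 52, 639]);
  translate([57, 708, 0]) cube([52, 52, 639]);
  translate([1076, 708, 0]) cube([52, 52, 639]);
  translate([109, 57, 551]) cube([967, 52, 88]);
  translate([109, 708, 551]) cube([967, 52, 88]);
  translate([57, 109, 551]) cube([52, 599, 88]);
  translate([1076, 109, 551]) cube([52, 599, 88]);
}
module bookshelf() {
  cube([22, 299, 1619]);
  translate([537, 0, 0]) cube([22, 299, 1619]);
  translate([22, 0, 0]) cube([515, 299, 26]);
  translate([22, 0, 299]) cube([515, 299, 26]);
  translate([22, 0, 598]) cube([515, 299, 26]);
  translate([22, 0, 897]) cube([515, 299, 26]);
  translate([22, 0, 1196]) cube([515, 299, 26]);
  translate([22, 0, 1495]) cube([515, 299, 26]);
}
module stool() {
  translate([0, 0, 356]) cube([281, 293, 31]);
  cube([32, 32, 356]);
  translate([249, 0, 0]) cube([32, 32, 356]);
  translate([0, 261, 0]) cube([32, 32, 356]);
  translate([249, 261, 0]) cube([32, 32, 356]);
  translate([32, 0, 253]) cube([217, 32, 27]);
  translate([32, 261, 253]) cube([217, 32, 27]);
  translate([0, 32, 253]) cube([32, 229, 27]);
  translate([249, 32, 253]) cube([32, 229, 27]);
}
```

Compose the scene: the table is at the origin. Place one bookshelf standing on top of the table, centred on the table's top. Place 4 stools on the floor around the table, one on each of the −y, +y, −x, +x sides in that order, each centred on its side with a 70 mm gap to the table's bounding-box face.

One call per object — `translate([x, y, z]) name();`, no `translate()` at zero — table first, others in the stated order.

table();
translate([313, 259, 684]) bookshelf();
translate([452, -363, 0]) stool();
translate([452, 887, 0]) stool();
translate([-351, 262, 0]) stool();
translate([1255, 262, 0]) stool();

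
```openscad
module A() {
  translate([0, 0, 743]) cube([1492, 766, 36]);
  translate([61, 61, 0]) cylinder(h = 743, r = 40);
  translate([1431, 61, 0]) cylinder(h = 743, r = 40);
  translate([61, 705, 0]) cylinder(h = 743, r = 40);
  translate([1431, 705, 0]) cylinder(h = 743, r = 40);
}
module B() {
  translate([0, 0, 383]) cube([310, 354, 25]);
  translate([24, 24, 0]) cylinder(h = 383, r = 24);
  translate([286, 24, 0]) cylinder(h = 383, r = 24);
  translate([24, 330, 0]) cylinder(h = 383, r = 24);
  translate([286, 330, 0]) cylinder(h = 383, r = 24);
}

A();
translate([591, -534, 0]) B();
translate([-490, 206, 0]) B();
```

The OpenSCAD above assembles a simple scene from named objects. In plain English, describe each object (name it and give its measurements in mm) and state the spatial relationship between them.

A is a table: top 1492 mm (x) × 766 mm (y), 36 mm thick, upper face at z = 779 mm, on four round legs of 80 mm diameter, each leg's bounding box inset 21 mm from the nearest pair of top edges, running from z = 0 to the bottom of the top.

B is a four-legged stool. The seat is a 310×354×25 mm slab whose top surface is at z = 408 mm; four round legs, each 48 mm in diameter, run from the floor (z = 0) to the underside of the seat, each leg's axis is inset half a diameter from the nearest pair of seat edges (so the leg's bounding box is flush with the corner).

Two stools sit around the table at the −y, −x sides.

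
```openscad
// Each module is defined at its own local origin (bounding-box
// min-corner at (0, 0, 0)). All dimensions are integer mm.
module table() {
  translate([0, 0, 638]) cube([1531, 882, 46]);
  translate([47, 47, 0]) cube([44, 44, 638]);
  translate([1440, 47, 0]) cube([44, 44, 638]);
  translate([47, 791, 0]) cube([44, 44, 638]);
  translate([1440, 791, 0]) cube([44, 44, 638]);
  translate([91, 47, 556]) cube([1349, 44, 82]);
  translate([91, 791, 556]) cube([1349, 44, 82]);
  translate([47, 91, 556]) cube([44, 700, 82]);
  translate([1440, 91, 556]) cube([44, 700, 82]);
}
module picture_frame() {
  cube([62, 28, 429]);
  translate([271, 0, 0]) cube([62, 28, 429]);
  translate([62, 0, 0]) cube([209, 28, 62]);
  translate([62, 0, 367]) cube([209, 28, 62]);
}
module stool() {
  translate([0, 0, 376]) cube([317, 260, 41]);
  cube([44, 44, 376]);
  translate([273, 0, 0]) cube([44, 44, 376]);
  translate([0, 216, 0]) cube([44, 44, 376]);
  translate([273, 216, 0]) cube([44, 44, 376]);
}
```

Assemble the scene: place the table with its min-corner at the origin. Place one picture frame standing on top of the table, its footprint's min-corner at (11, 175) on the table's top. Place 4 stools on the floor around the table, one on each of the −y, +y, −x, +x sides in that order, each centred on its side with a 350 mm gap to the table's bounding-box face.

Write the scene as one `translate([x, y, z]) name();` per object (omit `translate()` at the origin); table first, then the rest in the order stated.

table();
translate([11, 175, 684]) picture_frame();
translate([607, -610, 0]) stool();
translate([607, 1232, 0]) stool();
translate([-667, 311, 0]) stool();
translate([1881, 311, 0]) stool();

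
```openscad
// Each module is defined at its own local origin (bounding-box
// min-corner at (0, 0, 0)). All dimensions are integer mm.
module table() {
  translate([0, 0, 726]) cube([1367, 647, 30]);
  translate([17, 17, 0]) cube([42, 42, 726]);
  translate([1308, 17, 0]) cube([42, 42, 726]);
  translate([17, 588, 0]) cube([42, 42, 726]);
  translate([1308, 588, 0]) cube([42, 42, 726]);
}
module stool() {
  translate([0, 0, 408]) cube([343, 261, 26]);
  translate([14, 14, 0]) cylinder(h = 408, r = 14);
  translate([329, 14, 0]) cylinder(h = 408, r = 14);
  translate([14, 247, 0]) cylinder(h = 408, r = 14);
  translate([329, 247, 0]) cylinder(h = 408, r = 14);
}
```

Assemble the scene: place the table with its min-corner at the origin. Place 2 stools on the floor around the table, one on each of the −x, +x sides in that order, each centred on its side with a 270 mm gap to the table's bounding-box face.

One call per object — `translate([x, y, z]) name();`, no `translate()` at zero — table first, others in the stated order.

table();
translate([-613, 193, 0]) stool();
translate([1637, 193, 0]) stool();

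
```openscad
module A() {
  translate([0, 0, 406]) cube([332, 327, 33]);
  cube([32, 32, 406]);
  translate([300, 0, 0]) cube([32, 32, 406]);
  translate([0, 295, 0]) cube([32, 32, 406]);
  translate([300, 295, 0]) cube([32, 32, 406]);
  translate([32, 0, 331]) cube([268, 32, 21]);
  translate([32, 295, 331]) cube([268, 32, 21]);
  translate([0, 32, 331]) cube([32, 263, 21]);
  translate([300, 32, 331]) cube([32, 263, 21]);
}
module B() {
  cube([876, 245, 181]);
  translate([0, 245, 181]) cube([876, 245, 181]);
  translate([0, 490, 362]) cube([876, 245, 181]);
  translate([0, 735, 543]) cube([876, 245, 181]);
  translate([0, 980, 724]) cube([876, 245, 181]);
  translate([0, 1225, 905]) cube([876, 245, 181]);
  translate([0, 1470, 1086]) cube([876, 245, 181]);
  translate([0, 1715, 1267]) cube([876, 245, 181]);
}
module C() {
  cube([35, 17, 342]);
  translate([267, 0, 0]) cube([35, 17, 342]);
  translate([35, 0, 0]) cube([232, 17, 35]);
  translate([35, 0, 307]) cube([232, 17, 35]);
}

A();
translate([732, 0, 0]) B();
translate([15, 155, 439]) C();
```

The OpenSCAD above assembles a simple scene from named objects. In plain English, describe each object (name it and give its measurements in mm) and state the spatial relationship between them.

A is a simple wooden stool: a rectangular seat 332 mm (x) by 327 mm (y), 33 mm thick, top face at z = 439 mm, on four square legs, each 32×32 mm in cross-section. The legs rest on z = 0, each flush with a corner of the seat. Four stretchers, 32 mm wide and 21 mm tall, connect adjacent legs with their undersides at z = 331 mm, each running between the inner faces of the legs it joins and aligned with the legs' outer faces on the other axis.

B is a straight staircase of 8 solid steps. Each step is 876 mm wide (x), 245 mm deep (y, the going) and 181 mm tall (the rise). The first step rests on the floor; each subsequent step sits one going further in +y and one rise higher in +z, directly behind and above the previous step with no overlap.

C is a picture frame with a 232×272 mm rectangular opening (x by z) and a uniform 35 mm border on every side. Frame depth is 17 mm along y. It is built from two vertical stiles running the full outside height and two horizontal rails spanning the gap between the stiles.

The staircase is on the floor beside the stool on its +x side. The picture frame is on top of the stool, centred.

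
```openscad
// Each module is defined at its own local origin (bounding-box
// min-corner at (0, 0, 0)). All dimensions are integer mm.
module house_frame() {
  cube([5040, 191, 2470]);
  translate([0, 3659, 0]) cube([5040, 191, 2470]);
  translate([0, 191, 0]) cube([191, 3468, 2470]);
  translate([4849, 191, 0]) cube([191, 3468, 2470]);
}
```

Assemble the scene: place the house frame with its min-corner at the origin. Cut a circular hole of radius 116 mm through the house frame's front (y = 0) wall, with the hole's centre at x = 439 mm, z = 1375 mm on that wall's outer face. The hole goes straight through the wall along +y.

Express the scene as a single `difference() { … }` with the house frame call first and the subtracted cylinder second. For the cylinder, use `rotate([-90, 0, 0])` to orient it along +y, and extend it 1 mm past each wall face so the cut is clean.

difference() {
  house_frame();
  translate([439, -1, 1375]) rotate([-90, 0, 0]) cylinder(h = 193, r = 116);
}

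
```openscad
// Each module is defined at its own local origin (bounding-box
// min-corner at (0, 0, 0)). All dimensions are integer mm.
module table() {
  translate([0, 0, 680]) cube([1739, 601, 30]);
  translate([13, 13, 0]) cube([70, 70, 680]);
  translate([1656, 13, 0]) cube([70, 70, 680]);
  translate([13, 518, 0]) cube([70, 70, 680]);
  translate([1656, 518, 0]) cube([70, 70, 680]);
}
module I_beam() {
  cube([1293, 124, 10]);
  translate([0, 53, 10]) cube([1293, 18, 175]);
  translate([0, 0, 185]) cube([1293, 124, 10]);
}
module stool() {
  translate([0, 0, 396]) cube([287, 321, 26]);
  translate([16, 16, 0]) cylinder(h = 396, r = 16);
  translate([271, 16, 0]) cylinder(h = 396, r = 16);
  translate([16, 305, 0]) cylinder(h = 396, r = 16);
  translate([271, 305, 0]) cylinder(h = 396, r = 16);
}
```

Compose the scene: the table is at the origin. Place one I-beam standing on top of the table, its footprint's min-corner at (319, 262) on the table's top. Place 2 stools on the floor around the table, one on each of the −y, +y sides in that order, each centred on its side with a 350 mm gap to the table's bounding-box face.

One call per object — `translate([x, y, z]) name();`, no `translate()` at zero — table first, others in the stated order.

table();
translate([319, 262, 710]) I_beam();
translate([726, -671, 0]) stool();
translate([726, 951, 0]) stool();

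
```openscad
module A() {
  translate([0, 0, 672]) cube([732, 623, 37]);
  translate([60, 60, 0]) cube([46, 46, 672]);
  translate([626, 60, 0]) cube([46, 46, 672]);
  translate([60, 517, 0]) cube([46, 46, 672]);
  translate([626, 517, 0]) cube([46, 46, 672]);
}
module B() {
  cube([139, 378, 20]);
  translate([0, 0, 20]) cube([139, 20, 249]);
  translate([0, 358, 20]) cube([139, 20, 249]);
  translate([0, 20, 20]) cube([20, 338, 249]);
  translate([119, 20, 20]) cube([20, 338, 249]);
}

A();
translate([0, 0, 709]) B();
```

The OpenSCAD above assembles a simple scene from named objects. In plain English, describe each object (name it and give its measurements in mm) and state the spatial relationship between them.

A is a table with a 732×623 mm rectangular top, 37 mm thick, top surface at z = 709 mm, supported by four 46×46 mm square legs, each inset 60 mm from the nearest pair of top edges, running from the floor.

B is an open storage box with external size 139×378×269 mm and wall thickness 20 mm (the base is also 20 mm thick). The base covers the whole footprint; the four walls stand on the base, with the y-facing walls full-width and the x-facing walls fitting between their inner faces.

The open box is on top of the table.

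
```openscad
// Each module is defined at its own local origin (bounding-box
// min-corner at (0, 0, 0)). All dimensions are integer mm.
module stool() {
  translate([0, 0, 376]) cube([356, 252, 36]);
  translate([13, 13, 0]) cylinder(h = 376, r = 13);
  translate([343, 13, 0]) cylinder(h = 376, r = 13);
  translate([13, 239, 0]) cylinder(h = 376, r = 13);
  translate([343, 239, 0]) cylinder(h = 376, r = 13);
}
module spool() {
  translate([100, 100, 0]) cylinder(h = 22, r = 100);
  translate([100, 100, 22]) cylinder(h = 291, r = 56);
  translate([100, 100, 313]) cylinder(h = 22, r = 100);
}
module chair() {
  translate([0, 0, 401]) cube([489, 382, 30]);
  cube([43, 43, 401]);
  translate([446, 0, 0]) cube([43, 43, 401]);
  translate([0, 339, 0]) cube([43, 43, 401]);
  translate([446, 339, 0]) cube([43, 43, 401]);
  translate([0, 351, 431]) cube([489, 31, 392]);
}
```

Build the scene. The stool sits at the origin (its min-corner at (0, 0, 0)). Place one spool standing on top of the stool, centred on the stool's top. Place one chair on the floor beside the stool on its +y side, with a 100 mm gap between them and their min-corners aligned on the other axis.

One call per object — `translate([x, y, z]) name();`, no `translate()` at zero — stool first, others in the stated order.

stool();
translate([78, 26, 412]) spool();
translate([0, 352, 0]) chair();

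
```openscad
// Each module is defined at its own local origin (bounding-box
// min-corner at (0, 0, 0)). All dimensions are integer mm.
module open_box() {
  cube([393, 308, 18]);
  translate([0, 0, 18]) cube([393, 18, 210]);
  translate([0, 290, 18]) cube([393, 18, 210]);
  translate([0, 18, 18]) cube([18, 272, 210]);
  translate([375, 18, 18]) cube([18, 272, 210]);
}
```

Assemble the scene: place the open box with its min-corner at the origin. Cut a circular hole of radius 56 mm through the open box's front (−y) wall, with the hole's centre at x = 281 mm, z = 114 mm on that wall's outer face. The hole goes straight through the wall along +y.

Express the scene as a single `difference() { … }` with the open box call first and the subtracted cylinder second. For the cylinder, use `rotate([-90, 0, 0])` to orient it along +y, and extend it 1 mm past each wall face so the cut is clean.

difference() {
  open_box();
  translate([281, -1, 114]) rotate([-90, 0, 0]) cylinder(h = 20, r = 56);
}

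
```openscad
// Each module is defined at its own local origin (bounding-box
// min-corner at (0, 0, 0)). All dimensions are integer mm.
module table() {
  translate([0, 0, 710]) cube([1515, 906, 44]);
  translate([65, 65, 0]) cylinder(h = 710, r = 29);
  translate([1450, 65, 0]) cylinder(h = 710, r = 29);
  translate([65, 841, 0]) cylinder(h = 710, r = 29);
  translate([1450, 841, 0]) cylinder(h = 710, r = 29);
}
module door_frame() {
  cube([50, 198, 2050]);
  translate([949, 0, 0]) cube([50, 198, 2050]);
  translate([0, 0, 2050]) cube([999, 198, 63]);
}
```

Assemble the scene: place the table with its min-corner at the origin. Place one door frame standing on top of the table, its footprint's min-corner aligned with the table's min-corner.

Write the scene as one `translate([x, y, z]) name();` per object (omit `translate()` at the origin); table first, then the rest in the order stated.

table();
translate([0, 0, 754]) door_frame();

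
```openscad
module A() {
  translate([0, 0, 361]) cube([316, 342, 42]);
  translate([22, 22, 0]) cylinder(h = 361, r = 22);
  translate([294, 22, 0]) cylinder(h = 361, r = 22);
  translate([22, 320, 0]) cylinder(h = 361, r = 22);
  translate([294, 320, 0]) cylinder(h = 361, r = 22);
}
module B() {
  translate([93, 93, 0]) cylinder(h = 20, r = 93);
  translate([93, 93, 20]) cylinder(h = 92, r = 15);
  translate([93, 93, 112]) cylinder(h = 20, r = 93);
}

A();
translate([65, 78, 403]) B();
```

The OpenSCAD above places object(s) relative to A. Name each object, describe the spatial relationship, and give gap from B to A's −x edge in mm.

A is a stool. B is a spool. The spool is on top of the stool, centred. The gap from the spool to the stool's −x edge is 65 mm.

The spool's min-x is at 65; the stool's min-x is 0; gap = 65 mm.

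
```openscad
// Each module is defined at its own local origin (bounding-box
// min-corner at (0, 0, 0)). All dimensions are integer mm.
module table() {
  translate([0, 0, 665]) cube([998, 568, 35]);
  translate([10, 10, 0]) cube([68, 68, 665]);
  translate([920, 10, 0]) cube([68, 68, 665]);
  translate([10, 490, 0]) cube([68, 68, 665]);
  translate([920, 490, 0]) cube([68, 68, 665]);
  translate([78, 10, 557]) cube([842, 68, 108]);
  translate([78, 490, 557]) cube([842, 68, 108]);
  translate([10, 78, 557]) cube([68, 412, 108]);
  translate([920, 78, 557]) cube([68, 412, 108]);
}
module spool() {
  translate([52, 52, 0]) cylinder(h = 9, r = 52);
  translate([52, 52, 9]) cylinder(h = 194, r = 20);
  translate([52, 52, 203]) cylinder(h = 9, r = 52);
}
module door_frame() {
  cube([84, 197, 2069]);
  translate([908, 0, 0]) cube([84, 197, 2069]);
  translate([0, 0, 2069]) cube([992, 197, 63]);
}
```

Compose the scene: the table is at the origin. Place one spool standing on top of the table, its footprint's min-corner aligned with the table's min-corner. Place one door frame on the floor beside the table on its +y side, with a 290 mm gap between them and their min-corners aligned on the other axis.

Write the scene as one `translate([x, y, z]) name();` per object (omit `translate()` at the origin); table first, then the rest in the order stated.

table();
translate([0, 0, 700]) spool();
translate([0, 858, 0]) door_frame();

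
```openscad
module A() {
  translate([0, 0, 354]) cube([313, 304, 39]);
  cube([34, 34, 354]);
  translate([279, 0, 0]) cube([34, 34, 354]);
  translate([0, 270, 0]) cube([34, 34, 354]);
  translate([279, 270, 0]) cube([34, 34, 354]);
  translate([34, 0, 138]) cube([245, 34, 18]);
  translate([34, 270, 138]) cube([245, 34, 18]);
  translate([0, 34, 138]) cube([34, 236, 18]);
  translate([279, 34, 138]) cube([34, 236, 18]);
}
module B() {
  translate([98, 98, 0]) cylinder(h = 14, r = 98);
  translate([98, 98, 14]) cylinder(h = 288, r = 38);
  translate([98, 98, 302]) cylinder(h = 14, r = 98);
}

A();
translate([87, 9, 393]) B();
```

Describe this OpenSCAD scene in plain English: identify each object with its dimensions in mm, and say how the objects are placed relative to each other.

A is a four-legged stool. The seat is 313×304 mm, 39 mm thick, top at z = 393 mm. It stands on four square legs, each 34×34 mm in cross-section, from z = 0 to the seat underside, each flush with a corner of the seat. Four stretchers, 34 mm wide and 18 mm tall, connect adjacent legs with their undersides at z = 138 mm, each running between the inner faces of the legs it joins and aligned with the legs' outer faces on the other axis.

B is a spool: two coaxial disc flanges of radius 98 mm and thickness 14 mm, joined by a core cylinder of radius 38 mm and height 288 mm. The lower flange rests on z = 0 and the three cylinders share a vertical axis.

The spool is on top of the stool.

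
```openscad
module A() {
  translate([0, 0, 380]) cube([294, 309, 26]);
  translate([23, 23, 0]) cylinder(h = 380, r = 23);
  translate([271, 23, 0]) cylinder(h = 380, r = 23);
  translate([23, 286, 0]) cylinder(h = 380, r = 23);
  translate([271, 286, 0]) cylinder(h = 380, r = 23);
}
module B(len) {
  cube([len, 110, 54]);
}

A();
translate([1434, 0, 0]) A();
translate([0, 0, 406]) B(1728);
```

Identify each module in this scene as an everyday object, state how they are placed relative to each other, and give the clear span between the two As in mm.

A is a stool. B is a beam. A beam spans the tops of two stools. The clear span between the two stools is 1140 mm.

Second stool starts at x = 1434; first ends at x = 294; clear span = 1434 − 294 = 1140 mm.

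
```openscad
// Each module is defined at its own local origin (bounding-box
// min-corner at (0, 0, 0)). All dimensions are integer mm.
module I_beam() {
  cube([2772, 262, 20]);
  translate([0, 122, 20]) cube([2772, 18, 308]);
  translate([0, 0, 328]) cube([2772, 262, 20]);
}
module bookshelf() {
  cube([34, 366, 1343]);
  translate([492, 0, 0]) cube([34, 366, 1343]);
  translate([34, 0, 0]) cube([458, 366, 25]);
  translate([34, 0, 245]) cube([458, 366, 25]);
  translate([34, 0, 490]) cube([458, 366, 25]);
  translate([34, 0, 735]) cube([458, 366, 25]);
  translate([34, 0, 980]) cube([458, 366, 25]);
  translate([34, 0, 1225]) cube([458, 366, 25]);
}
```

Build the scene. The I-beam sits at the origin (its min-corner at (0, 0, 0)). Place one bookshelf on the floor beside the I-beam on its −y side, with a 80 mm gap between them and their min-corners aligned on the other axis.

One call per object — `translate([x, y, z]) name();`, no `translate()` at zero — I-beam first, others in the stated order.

I_beam();
translate([0, -446, 0]) bookshelf();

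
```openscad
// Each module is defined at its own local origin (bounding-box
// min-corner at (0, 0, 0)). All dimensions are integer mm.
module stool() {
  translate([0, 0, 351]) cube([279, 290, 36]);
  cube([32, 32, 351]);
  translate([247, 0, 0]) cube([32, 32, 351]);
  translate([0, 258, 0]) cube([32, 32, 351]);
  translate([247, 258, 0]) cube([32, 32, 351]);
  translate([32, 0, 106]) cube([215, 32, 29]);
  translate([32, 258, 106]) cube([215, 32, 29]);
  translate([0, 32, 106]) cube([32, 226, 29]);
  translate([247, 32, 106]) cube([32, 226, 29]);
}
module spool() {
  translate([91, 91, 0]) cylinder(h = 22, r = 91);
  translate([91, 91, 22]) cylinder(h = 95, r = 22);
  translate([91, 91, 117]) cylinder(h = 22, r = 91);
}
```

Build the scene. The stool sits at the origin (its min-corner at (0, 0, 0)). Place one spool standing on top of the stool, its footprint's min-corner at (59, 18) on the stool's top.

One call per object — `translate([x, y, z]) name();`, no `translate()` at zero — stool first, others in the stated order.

stool();
translate([59, 18, 387]) spool();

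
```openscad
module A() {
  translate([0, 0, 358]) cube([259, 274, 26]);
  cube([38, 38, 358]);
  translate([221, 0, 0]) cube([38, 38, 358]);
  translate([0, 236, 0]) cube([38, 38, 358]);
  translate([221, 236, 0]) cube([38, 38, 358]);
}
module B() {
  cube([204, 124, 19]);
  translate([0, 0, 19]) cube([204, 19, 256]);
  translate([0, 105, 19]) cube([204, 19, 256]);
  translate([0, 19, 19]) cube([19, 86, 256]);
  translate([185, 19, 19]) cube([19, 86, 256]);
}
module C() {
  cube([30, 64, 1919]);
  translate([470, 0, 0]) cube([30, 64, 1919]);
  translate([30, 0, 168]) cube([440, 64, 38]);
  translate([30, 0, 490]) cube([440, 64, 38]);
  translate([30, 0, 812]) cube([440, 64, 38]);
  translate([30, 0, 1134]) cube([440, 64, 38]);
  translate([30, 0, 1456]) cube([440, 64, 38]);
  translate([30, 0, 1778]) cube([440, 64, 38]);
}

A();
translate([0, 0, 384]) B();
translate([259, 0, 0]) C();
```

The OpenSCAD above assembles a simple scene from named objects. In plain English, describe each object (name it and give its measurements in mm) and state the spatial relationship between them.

A is a four-legged stool. The seat is a 259×274×26 mm slab whose top surface is at z = 384 mm; four square legs, each 38×38 mm in cross-section, run from the floor (z = 0) to the underside of the seat, each flush with a corner of the seat.

B is an open storage box with external size 204×124×275 mm and wall thickness 19 mm (the base is also 19 mm thick). The base covers the whole footprint; the four walls stand on the base, with the y-facing walls full-width and the x-facing walls fitting between their inner faces.

C is a wooden ladder with two side rails of 30×64 mm section and 1919 mm height, set 500 mm apart overall. Between them run 6 rectangular rungs (64 mm deep, 38 mm thick), front faces flush with the rails' −y face. The bottom of the first rung is 168 mm above the floor and each subsequent rung is 322 mm higher than the one below.

The open box is on top of the stool. The ladder is against the stool's +x side, with their −y faces flush.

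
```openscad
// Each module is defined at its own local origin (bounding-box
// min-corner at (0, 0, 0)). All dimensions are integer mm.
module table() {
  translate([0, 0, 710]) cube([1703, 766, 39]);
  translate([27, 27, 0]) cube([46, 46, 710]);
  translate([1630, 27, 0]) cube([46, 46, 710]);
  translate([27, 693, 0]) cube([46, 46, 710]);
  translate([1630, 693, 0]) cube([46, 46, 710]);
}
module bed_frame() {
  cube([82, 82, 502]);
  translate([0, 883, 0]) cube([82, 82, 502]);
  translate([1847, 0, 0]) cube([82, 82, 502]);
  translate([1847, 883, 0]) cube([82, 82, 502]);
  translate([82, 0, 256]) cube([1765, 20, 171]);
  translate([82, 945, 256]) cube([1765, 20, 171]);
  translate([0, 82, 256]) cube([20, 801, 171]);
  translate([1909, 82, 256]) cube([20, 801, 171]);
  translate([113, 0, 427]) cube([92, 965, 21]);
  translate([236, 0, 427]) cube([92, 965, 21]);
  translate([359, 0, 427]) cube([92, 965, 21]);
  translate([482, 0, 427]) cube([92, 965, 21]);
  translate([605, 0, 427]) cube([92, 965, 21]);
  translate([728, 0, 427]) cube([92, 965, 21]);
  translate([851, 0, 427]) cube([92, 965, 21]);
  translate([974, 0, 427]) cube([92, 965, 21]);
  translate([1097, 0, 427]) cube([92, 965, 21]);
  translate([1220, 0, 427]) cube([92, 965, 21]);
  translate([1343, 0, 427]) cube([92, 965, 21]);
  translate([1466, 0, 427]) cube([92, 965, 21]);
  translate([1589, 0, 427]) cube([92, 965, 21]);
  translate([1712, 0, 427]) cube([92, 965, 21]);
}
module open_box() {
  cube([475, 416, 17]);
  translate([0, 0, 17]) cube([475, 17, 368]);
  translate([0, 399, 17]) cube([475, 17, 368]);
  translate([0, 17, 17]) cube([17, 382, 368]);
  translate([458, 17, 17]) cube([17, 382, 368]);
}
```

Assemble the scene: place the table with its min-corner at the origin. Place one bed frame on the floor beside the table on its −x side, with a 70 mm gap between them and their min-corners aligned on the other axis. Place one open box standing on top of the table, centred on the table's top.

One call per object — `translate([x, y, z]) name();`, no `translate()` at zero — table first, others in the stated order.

table();
translate([-1999, 0, 0]) bed_frame();
translate([614, 175, 749]) open_box();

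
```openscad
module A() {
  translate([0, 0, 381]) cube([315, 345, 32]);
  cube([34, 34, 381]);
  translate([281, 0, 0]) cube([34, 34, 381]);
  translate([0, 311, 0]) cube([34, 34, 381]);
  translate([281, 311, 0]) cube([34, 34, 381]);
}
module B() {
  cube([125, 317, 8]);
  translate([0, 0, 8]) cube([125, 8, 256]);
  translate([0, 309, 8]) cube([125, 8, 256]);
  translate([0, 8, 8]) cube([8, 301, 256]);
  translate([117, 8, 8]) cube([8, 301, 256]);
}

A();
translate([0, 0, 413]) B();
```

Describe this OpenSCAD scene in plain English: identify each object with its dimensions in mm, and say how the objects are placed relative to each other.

A is a four-legged stool. The seat is a 315×345×32 mm slab whose top surface is at z = 413 mm; four square legs, each 34×34 mm in cross-section, run from the floor (z = 0) to the underside of the seat, each flush with a corner of the seat.

B is an open storage box with external size 125×317×264 mm and wall thickness 8 mm (the base is also 8 mm thick). The base covers the whole footprint; the four walls stand on the base, with the y-facing walls full-width and the x-facing walls fitting between their inner faces.

The open box is on top of the stool.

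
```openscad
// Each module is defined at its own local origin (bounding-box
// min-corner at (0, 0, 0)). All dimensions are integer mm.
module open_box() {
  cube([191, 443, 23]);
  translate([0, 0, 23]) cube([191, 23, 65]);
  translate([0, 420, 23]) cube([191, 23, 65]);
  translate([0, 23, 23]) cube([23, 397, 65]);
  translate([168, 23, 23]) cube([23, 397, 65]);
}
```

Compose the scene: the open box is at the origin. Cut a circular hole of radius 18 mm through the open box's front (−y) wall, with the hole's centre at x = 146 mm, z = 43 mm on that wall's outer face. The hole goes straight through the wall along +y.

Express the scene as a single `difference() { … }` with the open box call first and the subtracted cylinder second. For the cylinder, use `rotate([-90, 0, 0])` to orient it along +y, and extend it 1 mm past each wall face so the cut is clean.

difference() {
  open_box();
  translate([146, -1, 43]) rotate([-90, 0, 0]) cylinder(h = 25, r = 18);
}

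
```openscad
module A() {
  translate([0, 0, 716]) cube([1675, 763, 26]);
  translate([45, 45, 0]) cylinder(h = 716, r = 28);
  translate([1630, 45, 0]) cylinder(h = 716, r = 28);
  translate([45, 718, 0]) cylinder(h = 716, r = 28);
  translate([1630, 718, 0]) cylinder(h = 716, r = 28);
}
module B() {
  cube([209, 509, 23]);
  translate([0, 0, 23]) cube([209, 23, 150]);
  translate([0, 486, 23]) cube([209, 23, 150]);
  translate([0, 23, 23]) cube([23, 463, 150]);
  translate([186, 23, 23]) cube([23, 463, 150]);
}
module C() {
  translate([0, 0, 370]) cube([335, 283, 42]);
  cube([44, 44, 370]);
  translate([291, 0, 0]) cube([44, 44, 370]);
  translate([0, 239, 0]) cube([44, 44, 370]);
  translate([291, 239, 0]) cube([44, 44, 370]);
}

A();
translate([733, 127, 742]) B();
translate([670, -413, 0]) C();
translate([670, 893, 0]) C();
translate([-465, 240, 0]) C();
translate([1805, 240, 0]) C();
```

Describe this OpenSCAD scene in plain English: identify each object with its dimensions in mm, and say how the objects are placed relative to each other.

A is a rectangular dining table. The top is 1675×763×26 mm with its upper surface at z = 742 mm. It stands on four round legs of 56 mm diameter, each leg's bounding box inset 17 mm from the nearest pair of top edges, running from the floor to the underside of the top.

B is an open storage box with external size 209×509×173 mm and wall thickness 23 mm (the base is also 23 mm thick). The base covers the whole footprint; the four walls stand on the base, with the y-facing walls full-width and the x-facing walls fitting between their inner faces.

C is a four-legged stool. The seat is a 335×283×42 mm slab whose top surface is at z = 412 mm; four square legs, each 44×44 mm in cross-section, run from the floor (z = 0) to the underside of the seat, each flush with a corner of the seat.

The open box is on top of the table, centred. Four stools sit around the table at the −y, +y, −x, +x sides.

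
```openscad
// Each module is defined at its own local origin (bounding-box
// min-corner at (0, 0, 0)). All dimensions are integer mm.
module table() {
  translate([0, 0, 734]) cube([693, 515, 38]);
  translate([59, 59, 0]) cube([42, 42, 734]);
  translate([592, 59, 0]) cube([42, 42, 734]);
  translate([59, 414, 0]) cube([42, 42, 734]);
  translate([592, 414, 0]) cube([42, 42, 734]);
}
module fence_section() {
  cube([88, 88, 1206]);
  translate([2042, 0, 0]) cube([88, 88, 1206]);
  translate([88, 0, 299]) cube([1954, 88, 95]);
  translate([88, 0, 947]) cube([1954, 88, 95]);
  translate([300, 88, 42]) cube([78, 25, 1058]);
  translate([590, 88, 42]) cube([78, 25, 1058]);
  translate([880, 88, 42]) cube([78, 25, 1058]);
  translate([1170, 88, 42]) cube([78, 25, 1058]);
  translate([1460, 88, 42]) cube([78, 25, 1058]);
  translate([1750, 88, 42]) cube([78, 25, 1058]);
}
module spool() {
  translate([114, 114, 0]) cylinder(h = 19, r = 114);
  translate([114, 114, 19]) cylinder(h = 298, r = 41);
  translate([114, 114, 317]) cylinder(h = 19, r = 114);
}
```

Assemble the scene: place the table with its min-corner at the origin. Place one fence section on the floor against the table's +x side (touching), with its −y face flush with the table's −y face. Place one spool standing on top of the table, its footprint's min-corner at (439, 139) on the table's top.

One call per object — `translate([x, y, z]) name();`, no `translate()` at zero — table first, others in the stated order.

table();
translate([693, 0, 0]) fence_section();
translate([439, 139, 772]) spool();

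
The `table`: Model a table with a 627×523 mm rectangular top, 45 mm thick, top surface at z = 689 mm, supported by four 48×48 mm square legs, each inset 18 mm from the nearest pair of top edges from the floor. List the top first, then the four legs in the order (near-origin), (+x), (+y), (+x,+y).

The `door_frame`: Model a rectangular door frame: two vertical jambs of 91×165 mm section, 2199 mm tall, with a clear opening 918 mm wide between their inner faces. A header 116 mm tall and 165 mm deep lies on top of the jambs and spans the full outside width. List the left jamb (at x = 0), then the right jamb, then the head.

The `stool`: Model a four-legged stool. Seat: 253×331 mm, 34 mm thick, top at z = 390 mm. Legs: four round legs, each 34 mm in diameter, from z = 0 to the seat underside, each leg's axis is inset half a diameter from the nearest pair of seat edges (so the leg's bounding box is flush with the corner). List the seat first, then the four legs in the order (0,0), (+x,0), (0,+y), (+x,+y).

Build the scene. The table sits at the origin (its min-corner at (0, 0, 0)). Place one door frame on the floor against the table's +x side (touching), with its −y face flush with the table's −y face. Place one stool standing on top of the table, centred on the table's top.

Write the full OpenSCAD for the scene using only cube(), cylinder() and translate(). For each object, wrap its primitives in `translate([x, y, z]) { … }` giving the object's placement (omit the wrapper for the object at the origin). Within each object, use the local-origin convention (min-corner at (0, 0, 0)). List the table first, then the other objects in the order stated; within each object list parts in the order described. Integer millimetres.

translate([0, 0, 644]) cube([627, 523, 45]);
translate([18, 18, 0]) cube([48, 48, 644]);
translate([561, 18, 0]) cube([48, 48, 644]);
translate([18, 457, 0]) cube([48, 48, 644]);
translate([561, 457, 0]) cube([48, 48, 644]);
translate([627, 0, 0]) {
  cube([91, 165, 2199]);
  translate([1009, 0, 0]) cube([91, 165, 2199]);
  translate([0, 0, 2199]) cube([1100, 165, 116]);
}
translate([187, 96, 689]) {
  translate([0, 0, 356]) cube([253, 331, 34]);
  translate([17, 17, 0]) cylinder(h = 356, r = 17);
  translate([236, 17, 0]) cylinder(h = 356, r = 17);
  translate([17, 314, 0]) cylinder(h = 356, r = 17);
  translate([236, 314, 0]) cylinder(h = 356, r = 17);
}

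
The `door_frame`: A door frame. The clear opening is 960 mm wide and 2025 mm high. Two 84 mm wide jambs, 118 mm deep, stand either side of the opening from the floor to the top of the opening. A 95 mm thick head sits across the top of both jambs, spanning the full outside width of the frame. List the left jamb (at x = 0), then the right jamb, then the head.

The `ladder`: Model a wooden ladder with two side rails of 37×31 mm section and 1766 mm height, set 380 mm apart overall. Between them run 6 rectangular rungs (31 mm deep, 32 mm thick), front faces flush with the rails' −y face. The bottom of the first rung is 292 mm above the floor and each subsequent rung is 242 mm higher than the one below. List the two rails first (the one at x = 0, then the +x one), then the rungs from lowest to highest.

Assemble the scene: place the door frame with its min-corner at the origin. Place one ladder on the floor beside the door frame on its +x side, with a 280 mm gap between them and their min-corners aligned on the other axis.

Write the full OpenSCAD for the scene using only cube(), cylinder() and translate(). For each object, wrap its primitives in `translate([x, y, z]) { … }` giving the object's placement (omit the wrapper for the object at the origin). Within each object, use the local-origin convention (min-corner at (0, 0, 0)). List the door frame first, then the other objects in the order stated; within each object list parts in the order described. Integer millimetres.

cube([84, 118, 2025]);
translate([1044, 0, 0]) cube([84, 118, 2025]);
translate([0, 0, 2025]) cube([1128, 118, 95]);
translate([1408, 0, 0]) {
  cube([37, 31, 1766]);
  translate([343, 0, 0]) cube([37, 31, 1766]);
  translate([37, 0, 292]) cube([306, 31, 32]);
  translate([37, 0, 534]) cube([306, 31, 32]);
  translate([37, 0, 776]) cube([306, 31, 32]);
  translate([37, 0, 1018]) cube([306, 31, 32]);
  translate([37, 0, 1260]) cube([306, 31, 32]);
  translate([37, 0, 1502]) cube([306, 31, 32]);
}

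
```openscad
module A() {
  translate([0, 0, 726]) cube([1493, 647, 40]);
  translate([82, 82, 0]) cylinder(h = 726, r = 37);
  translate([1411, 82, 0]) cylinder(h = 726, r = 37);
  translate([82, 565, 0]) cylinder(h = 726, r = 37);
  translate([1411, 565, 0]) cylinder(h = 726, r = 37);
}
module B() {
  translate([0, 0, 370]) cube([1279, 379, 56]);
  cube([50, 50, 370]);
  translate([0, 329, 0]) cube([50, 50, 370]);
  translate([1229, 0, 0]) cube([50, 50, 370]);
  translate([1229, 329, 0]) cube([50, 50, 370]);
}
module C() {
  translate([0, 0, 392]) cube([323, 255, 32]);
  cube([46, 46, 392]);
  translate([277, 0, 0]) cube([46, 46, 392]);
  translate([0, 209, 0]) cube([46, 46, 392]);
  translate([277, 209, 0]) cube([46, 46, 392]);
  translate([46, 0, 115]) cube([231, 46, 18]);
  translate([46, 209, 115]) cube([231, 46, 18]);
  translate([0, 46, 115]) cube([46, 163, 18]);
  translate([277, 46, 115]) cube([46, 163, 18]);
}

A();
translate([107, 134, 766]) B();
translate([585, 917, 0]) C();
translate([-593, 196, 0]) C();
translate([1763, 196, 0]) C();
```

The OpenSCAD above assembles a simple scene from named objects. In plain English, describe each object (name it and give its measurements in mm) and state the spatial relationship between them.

A is a table with a 1493×647 mm rectangular top, 40 mm thick, top surface at z = 766 mm, supported by four round legs of 74 mm diameter, each leg's bounding box inset 45 mm from the nearest pair of top edges, running from the floor.

B is a long wooden bench with a 1279 mm (x) × 379 mm (y) seat, 56 mm thick, its top surface 426 mm above the floor. Four 50 mm square legs at the seat corners, flush with the edges, run from z = 0 to the seat underside.

C is a four-legged stool. The seat is 323×255 mm, 32 mm thick, top at z = 424 mm. It stands on four square legs, each 46×46 mm in cross-section, from z = 0 to the seat underside, each flush with a corner of the seat. Four stretchers, 46 mm wide and 18 mm tall, connect adjacent legs with their undersides at z = 115 mm, each running between the inner faces of the legs it joins and aligned with the legs' outer faces on the other axis.

The bench is on top of the table, centred. Three stools sit around the table at the +y, −x, +x sides.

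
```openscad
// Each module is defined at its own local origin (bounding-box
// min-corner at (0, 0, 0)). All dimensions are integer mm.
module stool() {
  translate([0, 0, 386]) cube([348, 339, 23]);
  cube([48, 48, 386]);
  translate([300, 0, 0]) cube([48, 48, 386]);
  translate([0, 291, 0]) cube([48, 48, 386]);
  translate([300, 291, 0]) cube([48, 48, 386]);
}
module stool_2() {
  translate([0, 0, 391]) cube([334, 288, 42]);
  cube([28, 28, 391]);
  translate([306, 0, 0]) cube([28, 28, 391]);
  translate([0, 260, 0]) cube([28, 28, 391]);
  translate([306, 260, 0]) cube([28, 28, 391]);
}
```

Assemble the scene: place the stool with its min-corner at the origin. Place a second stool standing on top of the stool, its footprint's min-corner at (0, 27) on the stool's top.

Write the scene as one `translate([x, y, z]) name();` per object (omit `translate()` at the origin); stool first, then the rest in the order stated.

stool();
translate([0, 27, 409]) stool_2();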